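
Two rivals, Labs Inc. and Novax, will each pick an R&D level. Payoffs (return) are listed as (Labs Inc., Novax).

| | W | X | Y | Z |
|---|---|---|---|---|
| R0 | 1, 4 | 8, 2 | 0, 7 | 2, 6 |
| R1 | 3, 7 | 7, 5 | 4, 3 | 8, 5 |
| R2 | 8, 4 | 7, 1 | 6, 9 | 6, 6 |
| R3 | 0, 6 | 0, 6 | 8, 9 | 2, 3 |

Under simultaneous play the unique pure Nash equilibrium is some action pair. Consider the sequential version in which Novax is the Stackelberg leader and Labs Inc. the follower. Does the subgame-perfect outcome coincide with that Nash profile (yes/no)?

Work backward from Labs Inc.'s decision.
- W: Labs Inc. compares 1, 3, 8, 0 and picks R2; Novax would get 4.
- X: Labs Inc. compares 8, 7, 7, 0 and picks R0; Novax would get 2.
- Y: Labs Inc. compares 0, 4, 6, 8 and picks R3; Novax would get 9.
- Z: Labs Inc. compares 2, 8, 6, 2 and picks R1; Novax would get 5.
Maximizing over 4, 2, 9, 5, Novax chooses Y. Subgame-perfect outcome: (R3, Y) with payoffs (8, 9).
For the simultaneous game, intersect best replies.
Labs Inc.'s best replies: W→R2; X→R0; Y→R3; Z→R1.
Novax's best replies: R0→Y; R1→W; R2→Y; R3→Y.
The unique mutual best reply is (R3, Y), giving (8, 9).
Sequential outcome (R3, Y) coincides with the Nash profile (R3, Y).

yes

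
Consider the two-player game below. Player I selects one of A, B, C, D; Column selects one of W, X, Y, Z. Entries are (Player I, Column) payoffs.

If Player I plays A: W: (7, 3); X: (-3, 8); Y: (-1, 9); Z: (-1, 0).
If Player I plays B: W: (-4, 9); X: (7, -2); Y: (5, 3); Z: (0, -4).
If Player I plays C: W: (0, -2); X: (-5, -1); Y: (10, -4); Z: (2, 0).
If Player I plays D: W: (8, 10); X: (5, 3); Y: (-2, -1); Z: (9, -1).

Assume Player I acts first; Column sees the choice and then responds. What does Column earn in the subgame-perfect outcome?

10

Backward induction with Player I moving first.
- A → Column plays Y (best of 3, 8, 9, 0); Player I gets -1.
- B → Column plays W (best of 9, -2, 3, -4); Player I gets -4.
- C → Column plays Z (best of -2, -1, -4, 0); Player I gets 2.
- D → Column plays W (best of 10, 3, -1, -1); Player I gets 8.
Maximizing over -1, -4, 2, 8, Player I chooses D. Subgame-perfect outcome: (D, W) with payoffs (8, 10).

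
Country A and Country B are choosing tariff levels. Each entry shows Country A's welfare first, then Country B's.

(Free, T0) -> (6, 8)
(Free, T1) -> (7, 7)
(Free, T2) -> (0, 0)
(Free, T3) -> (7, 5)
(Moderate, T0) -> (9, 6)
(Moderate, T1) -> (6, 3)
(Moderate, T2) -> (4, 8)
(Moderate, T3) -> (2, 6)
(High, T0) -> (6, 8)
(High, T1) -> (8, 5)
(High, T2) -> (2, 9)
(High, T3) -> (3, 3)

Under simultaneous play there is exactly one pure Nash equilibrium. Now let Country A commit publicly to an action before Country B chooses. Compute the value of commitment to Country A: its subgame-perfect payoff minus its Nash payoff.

2

Backward induction with Country A moving first.
- Free: Country B compares 8, 7, 0, 5 and picks T0; Country A would get 6.
- Moderate: Country B compares 6, 3, 8, 6 and picks T2; Country A would get 4.
- High: Country B compares 8, 5, 9, 3 and picks T2; Country A would get 2.
Maximizing over 6, 4, 2, Country A chooses Free. Subgame-perfect outcome: (Free, T0) with payoffs (6, 8).
Under simultaneous play:
Country A's best replies: T0→Moderate; T1→High; T2→Moderate; T3→Free.
Country B's best replies: Free→T0; Moderate→T2; High→T2.
The unique mutual best reply is (Moderate, T2), giving (4, 8).
Country A's commitment gain: 6 − 4 = 2.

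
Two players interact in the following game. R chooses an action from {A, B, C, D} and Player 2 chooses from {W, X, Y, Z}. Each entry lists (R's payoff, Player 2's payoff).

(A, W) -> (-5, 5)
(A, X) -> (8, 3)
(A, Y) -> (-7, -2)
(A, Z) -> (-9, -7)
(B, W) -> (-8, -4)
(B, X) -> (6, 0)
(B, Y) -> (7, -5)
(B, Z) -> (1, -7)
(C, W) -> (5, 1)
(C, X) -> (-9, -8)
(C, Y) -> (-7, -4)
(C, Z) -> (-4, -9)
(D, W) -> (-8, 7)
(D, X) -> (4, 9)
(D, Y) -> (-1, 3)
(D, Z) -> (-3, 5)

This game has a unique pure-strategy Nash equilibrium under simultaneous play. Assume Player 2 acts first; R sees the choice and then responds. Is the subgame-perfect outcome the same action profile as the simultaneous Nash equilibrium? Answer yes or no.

Work backward from R's decision.
- W → R plays C (best of -5, -8, 5, -8); Player 2 gets 1.
- X → R plays A (best of 8, 6, -9, 4); Player 2 gets 3.
- Y → R plays B (best of -7, 7, -7, -1); Player 2 gets -5.
- Z → R plays B (best of -9, 1, -4, -3); Player 2 gets -7.
Maximizing over 1, 3, -5, -7, Player 2 chooses X. Subgame-perfect outcome: (A, X) with payoffs (8, 3).
For the simultaneous game, intersect best replies.
R's best replies: W→C; X→A; Y→B; Z→B.
Player 2's best replies: A→W; B→X; C→W; D→X.
Only (C, W) has each player best-responding; Nash payoffs (5, 1).
Sequential outcome (A, X) differs from the Nash profile (C, W).

no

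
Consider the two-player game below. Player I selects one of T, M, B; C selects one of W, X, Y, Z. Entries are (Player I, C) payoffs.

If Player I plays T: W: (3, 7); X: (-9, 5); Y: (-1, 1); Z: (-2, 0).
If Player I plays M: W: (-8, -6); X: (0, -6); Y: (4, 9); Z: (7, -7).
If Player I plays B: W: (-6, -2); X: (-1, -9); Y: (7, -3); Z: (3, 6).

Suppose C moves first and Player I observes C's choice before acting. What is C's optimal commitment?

Backward induction with C moving first.
- W → Player I plays T (best of 3, -8, -6); C gets 7.
- X → Player I plays M (best of -9, 0, -1); C gets -6.
- Y → Player I plays B (best of -1, 4, 7); C gets -3.
- Z → Player I plays M (best of -2, 7, 3); C gets -7.
C's induced payoffs are 7, -6, -3, -7, so C commits to W. Subgame-perfect outcome: (T, W) with payoffs (3, 7).

W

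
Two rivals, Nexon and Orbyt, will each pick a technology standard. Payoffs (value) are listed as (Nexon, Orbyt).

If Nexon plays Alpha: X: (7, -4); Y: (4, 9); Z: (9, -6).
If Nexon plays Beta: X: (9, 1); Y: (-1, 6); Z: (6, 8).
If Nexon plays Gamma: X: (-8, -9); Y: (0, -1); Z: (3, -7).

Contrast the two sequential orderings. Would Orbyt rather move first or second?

first

If Nexon leads: Orbyt's best replies are Alpha→Y, Beta→Z, Gamma→Y; Nexon's induced payoffs 4, 6, 0; outcome (Beta, Z), payoffs (6, 8).
If Orbyt leads: Nexon's best replies are X→Beta, Y→Alpha, Z→Alpha; Orbyt's induced payoffs 1, 9, -6; outcome (Alpha, Y), payoffs (4, 9).
Orbyt gets 9 moving first and 8 moving second, so Orbyt prefers to move first.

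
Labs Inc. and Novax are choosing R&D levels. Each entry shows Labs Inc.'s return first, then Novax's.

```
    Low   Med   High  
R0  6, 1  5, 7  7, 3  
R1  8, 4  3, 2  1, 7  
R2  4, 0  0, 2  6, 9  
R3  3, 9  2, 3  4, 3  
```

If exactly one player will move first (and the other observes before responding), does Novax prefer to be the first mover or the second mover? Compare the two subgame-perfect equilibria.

second

If Labs Inc. leads: Novax's best replies are R0→Med, R1→High, R2→High, R3→Low; Labs Inc.'s induced payoffs 5, 1, 6, 3; outcome (R2, High), payoffs (6, 9).
If Novax leads: Labs Inc.'s best replies are Low→R1, Med→R0, High→R0; Novax's induced payoffs 4, 7, 3; outcome (R0, Med), payoffs (5, 7).
Novax gets 7 moving first and 9 moving second, so Novax prefers to move second.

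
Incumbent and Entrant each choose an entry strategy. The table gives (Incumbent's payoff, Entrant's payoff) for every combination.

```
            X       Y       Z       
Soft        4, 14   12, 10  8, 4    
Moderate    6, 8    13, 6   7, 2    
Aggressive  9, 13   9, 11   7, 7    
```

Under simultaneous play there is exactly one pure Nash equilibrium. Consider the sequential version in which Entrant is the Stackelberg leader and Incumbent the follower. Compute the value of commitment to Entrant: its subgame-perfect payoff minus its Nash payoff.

0

Incumbent best-responds to each possible Entrant move:
- X: BR = Aggressive, leader payoff 13.
- Y: BR = Moderate, leader payoff 6.
- Z: BR = Soft, leader payoff 4.
Among 13, 6, 4, the best is 13 at X. Subgame-perfect outcome: (Aggressive, X) with payoffs (9, 13).
For the simultaneous game, intersect best replies.
Incumbent's best replies: X→Aggressive; Y→Moderate; Z→Soft.
Entrant's best replies: Soft→X; Moderate→X; Aggressive→X.
Only (Aggressive, X) has each player best-responding; Nash payoffs (9, 13).
Entrant's commitment gain: 13 − 13 = 0.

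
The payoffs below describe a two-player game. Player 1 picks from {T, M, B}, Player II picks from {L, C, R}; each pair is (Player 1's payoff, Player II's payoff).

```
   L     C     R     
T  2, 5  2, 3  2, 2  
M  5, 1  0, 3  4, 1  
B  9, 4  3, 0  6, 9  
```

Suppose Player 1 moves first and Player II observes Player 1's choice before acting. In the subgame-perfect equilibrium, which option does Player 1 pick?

B

Work backward from Player II's decision.
- T: BR = L, leader payoff 2.
- M: BR = C, leader payoff 0.
- B: BR = R, leader payoff 6.
Player 1's induced payoffs are 2, 0, 6, so Player 1 commits to B. Subgame-perfect outcome: (B, R) with payoffs (6, 9).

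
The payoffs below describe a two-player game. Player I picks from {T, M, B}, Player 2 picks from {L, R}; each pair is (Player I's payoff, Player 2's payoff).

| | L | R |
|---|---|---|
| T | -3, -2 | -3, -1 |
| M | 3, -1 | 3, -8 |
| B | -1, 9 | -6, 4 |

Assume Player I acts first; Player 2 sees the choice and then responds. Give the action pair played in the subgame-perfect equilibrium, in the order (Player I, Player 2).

Player 2 best-responds to each possible Player I move:
- T: BR = R, leader payoff -3.
- M: BR = L, leader payoff 3.
- B: BR = L, leader payoff -1.
Player I's induced payoffs are -3, 3, -1, so Player I commits to M. Subgame-perfect outcome: (M, L) with payoffs (3, -1).

(M, L)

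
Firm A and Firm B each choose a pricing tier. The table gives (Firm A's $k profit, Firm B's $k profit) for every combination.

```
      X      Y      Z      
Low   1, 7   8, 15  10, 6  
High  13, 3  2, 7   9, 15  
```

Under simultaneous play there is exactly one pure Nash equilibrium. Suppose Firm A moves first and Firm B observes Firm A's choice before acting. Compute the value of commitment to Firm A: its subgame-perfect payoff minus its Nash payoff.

Solve by backward induction (Firm A leads).
- Low: BR = Y, leader payoff 8.
- High: BR = Z, leader payoff 9.
Maximizing over 8, 9, Firm A chooses High. Subgame-perfect outcome: (High, Z) with payoffs (9, 15).
Now find the simultaneous Nash equilibrium.
Firm A's best replies: X→High; Y→Low; Z→Low.
Firm B's best replies: Low→Y; High→Z.
Only (Low, Y) has each player best-responding; Nash payoffs (8, 15).
Firm A's commitment gain: 9 − 8 = 1.

1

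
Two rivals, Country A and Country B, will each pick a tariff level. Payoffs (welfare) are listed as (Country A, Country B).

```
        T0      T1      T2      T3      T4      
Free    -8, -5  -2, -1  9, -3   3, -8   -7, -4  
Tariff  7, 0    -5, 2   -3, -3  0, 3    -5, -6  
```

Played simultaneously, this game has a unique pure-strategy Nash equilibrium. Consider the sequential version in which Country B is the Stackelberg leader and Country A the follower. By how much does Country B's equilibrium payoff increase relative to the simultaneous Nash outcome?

1

Backward induction with Country B moving first.
- T0 → Country A plays Tariff (best of -8, 7); Country B gets 0.
- T1 → Country A plays Free (best of -2, -5); Country B gets -1.
- T2 → Country A plays Free (best of 9, -3); Country B gets -3.
- T3 → Country A plays Free (best of 3, 0); Country B gets -8.
- T4 → Country A plays Tariff (best of -7, -5); Country B gets -6.
Among 0, -1, -3, -8, -6, the best is 0 at T0. Subgame-perfect outcome: (Tariff, T0) with payoffs (7, 0).
For the simultaneous game, intersect best replies.
Country A's best replies: T0→Tariff; T1→Free; T2→Free; T3→Free; T4→Tariff.
Country B's best replies: Free→T1; Tariff→T3.
Only (Free, T1) has each player best-responding; Nash payoffs (-2, -1).
Country B's commitment gain: 0 − -1 = 1.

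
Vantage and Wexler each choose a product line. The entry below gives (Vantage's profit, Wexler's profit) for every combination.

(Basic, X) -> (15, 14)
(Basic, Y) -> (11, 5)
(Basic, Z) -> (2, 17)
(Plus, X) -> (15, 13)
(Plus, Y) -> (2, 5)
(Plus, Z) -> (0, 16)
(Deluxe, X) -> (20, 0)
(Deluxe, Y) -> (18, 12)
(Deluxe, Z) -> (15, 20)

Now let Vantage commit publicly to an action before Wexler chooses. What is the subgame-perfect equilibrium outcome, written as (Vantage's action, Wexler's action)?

Backward induction with Vantage moving first.
- Basic: Wexler compares 14, 5, 17 and picks Z; Vantage would get 2.
- Plus: Wexler compares 13, 5, 16 and picks Z; Vantage would get 0.
- Deluxe: Wexler compares 0, 12, 20 and picks Z; Vantage would get 15.
Maximizing over 2, 0, 15, Vantage chooses Deluxe. Subgame-perfect outcome: (Deluxe, Z) with payoffs (15, 20).

(Deluxe, Z)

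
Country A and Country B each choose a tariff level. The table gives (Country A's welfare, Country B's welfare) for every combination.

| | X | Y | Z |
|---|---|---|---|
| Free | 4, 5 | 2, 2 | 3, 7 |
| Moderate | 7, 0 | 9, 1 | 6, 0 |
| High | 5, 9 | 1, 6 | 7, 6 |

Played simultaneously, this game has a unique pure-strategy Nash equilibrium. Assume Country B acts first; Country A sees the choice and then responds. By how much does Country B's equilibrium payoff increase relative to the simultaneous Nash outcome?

Country A best-responds to each possible Country B move:
- X: Country A compares 4, 7, 5 and picks Moderate; Country B would get 0.
- Y: Country A compares 2, 9, 1 and picks Moderate; Country B would get 1.
- Z: Country A compares 3, 6, 7 and picks High; Country B would get 6.
Among 0, 1, 6, the best is 6 at Z. Subgame-perfect outcome: (High, Z) with payoffs (7, 6).
Under simultaneous play:
Country A's best replies: X→Moderate; Y→Moderate; Z→High.
Country B's best replies: Free→Z; Moderate→Y; High→X.
The unique mutual best reply is (Moderate, Y), giving (9, 1).
Country B's commitment gain: 6 − 1 = 5.

5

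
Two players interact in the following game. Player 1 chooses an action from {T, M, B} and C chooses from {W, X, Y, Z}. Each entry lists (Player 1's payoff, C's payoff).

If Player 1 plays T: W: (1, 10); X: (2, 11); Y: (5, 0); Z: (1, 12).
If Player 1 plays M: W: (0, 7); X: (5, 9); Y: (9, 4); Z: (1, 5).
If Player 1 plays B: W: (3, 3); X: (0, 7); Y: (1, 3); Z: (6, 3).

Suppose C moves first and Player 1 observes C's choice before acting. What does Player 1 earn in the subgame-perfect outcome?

Player 1 best-responds to each possible C move:
- W → Player 1 plays B (best of 1, 0, 3); C gets 3.
- X → Player 1 plays M (best of 2, 5, 0); C gets 9.
- Y → Player 1 plays M (best of 5, 9, 1); C gets 4.
- Z → Player 1 plays B (best of 1, 1, 6); C gets 3.
Maximizing over 3, 9, 4, 3, C chooses X. Subgame-perfect outcome: (M, X) with payoffs (5, 9).

5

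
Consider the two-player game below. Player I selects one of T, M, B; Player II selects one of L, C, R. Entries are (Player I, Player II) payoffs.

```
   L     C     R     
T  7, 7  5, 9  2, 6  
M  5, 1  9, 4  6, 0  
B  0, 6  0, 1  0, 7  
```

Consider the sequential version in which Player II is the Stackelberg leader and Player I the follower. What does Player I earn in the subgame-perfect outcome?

Work backward from Player I's decision.
- L: Player I compares 7, 5, 0 and picks T; Player II would get 7.
- C: Player I compares 5, 9, 0 and picks M; Player II would get 4.
- R: Player I compares 2, 6, 0 and picks M; Player II would get 0.
Player II's induced payoffs are 7, 4, 0, so Player II commits to L. Subgame-perfect outcome: (T, L) with payoffs (7, 7).

7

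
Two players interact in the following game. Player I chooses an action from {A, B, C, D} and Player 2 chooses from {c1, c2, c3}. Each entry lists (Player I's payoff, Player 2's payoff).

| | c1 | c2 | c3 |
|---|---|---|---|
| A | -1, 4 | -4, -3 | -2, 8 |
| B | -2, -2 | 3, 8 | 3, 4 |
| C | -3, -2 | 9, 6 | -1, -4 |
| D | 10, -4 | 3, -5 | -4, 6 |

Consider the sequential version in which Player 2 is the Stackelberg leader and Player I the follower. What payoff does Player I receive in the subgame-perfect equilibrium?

Backward induction with Player 2 moving first.
- c1: BR = D, leader payoff -4.
- c2: BR = C, leader payoff 6.
- c3: BR = B, leader payoff 4.
Maximizing over -4, 6, 4, Player 2 chooses c2. Subgame-perfect outcome: (C, c2) with payoffs (9, 6).

9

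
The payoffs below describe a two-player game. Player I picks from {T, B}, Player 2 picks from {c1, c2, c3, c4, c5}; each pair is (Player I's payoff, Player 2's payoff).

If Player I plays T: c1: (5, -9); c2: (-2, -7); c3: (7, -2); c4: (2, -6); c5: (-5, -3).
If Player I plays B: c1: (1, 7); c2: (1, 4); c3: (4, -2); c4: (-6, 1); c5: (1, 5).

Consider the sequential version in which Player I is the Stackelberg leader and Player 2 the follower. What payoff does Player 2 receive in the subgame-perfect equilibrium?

Solve by backward induction (Player I leads).
- T → Player 2 plays c3 (best of -9, -7, -2, -6, -3); Player I gets 7.
- B → Player 2 plays c1 (best of 7, 4, -2, 1, 5); Player I gets 1.
Maximizing over 7, 1, Player I chooses T. Subgame-perfect outcome: (T, c3) with payoffs (7, -2).

-2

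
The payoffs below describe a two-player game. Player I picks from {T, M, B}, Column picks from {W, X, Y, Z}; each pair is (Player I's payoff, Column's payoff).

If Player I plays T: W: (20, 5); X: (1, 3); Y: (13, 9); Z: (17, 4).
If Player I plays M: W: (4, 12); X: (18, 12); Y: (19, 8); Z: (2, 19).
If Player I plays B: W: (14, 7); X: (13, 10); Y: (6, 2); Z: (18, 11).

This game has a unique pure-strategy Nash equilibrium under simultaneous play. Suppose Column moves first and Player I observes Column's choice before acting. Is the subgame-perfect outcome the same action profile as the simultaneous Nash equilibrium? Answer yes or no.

no

Player I best-responds to each possible Column move:
- W: Player I compares 20, 4, 14 and picks T; Column would get 5.
- X: Player I compares 1, 18, 13 and picks M; Column would get 12.
- Y: Player I compares 13, 19, 6 and picks M; Column would get 8.
- Z: Player I compares 17, 2, 18 and picks B; Column would get 11.
Column's induced payoffs are 5, 12, 8, 11, so Column commits to X. Subgame-perfect outcome: (M, X) with payoffs (18, 12).
Now find the simultaneous Nash equilibrium.
Player I's best replies: W→T; X→M; Y→M; Z→B.
Column's best replies: T→Y; M→Z; B→Z.
Only (B, Z) has each player best-responding; Nash payoffs (18, 11).
Sequential outcome (M, X) differs from the Nash profile (B, Z).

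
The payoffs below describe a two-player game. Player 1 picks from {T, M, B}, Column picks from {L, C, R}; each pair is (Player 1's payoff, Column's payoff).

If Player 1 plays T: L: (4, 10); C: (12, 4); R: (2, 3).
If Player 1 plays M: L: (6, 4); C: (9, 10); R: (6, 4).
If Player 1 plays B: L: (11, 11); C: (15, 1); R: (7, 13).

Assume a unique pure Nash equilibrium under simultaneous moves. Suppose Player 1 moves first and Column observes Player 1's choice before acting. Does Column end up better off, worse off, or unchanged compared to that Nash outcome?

Column best-responds to each possible Player 1 move:
- T → Column plays L (best of 10, 4, 3); Player 1 gets 4.
- M → Column plays C (best of 4, 10, 4); Player 1 gets 9.
- B → Column plays R (best of 11, 1, 13); Player 1 gets 7.
Among 4, 9, 7, the best is 9 at M. Subgame-perfect outcome: (M, C) with payoffs (9, 10).
Now find the simultaneous Nash equilibrium.
Player 1's best replies: L→B; C→B; R→B.
Column's best replies: T→L; M→C; B→R.
The unique mutual best reply is (B, R), giving (7, 13).
Column earns 10 sequentially versus 13 at the Nash outcome: worse off.

worse off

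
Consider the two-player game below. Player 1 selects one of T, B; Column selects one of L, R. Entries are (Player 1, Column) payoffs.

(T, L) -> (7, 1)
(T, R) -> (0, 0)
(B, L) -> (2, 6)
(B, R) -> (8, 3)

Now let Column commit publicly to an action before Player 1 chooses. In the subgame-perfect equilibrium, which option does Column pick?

Player 1 best-responds to each possible Column move:
- L: BR = T, leader payoff 1.
- R: BR = B, leader payoff 3.
Column's induced payoffs are 1, 3, so Column commits to R. Subgame-perfect outcome: (B, R) with payoffs (8, 3).

R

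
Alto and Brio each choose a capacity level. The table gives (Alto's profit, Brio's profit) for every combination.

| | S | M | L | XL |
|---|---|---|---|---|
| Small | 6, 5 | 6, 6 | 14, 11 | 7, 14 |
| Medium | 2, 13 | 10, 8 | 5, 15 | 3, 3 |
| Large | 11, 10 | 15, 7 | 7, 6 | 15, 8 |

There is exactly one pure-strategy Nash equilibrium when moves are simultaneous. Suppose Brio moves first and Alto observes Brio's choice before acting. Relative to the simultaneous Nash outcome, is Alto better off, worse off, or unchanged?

better off

Backward induction with Brio moving first.
- S: BR = Large, leader payoff 10.
- M: BR = Large, leader payoff 7.
- L: BR = Small, leader payoff 11.
- XL: BR = Large, leader payoff 8.
Among 10, 7, 11, 8, the best is 11 at L. Subgame-perfect outcome: (Small, L) with payoffs (14, 11).
For the simultaneous game, intersect best replies.
Alto's best replies: S→Large; M→Large; L→Small; XL→Large.
Brio's best replies: Small→XL; Medium→L; Large→S.
Only (Large, S) has each player best-responding; Nash payoffs (11, 10).
Alto earns 14 sequentially versus 11 at the Nash outcome: better off.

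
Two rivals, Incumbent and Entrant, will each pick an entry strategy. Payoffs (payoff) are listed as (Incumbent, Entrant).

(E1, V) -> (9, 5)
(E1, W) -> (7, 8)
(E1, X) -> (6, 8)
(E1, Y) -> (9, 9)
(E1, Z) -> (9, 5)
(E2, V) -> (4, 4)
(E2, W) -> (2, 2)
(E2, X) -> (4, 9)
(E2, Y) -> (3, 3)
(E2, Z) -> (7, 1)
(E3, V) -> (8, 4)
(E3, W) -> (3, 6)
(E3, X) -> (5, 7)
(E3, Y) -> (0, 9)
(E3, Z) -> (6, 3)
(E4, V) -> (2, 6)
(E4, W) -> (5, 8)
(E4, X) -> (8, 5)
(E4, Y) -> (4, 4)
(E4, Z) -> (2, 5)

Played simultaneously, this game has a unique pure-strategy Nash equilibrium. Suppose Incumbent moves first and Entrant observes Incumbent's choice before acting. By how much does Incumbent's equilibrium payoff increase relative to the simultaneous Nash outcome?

0

Solve by backward induction (Incumbent leads).
- E1: Entrant compares 5, 8, 8, 9, 5 and picks Y; Incumbent would get 9.
- E2: Entrant compares 4, 2, 9, 3, 1 and picks X; Incumbent would get 4.
- E3: Entrant compares 4, 6, 7, 9, 3 and picks Y; Incumbent would get 0.
- E4: Entrant compares 6, 8, 5, 4, 5 and picks W; Incumbent would get 5.
Among 9, 4, 0, 5, the best is 9 at E1. Subgame-perfect outcome: (E1, Y) with payoffs (9, 9).
Now find the simultaneous Nash equilibrium.
Incumbent's best replies: V→E1; W→E1; X→E4; Y→E1; Z→E1.
Entrant's best replies: E1→Y; E2→X; E3→Y; E4→W.
The unique mutual best reply is (E1, Y), giving (9, 9).
Incumbent's commitment gain: 9 − 9 = 0.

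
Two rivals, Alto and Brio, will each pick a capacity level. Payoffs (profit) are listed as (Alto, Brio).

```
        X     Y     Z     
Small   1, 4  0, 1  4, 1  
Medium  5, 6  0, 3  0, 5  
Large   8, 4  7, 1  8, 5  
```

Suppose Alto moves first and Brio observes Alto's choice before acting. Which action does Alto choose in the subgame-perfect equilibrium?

Large

Brio best-responds to each possible Alto move:
- Small → Brio plays X (best of 4, 1, 1); Alto gets 1.
- Medium → Brio plays X (best of 6, 3, 5); Alto gets 5.
- Large → Brio plays Z (best of 4, 1, 5); Alto gets 8.
Among 1, 5, 8, the best is 8 at Large. Subgame-perfect outcome: (Large, Z) with payoffs (8, 5).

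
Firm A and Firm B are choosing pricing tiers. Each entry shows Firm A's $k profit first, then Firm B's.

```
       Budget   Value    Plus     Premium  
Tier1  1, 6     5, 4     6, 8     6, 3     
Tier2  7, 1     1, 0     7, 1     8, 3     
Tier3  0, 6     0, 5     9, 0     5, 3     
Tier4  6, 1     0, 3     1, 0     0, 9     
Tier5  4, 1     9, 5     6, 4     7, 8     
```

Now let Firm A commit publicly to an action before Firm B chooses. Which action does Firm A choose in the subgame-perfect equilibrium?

Backward induction with Firm A moving first.
- Tier1: Firm B compares 6, 4, 8, 3 and picks Plus; Firm A would get 6.
- Tier2: Firm B compares 1, 0, 1, 3 and picks Premium; Firm A would get 8.
- Tier3: Firm B compares 6, 5, 0, 3 and picks Budget; Firm A would get 0.
- Tier4: Firm B compares 1, 3, 0, 9 and picks Premium; Firm A would get 0.
- Tier5: Firm B compares 1, 5, 4, 8 and picks Premium; Firm A would get 7.
Maximizing over 6, 8, 0, 0, 7, Firm A chooses Tier2. Subgame-perfect outcome: (Tier2, Premium) with payoffs (8, 3).

Tier2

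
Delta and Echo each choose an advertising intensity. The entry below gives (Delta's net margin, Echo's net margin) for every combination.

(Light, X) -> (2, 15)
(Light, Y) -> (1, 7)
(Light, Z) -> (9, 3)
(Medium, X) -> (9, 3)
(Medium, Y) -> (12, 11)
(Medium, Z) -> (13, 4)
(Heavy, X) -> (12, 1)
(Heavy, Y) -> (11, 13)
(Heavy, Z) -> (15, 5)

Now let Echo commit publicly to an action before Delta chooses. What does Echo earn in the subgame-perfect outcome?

11

Delta best-responds to each possible Echo move:
- X → Delta plays Heavy (best of 2, 9, 12); Echo gets 1.
- Y → Delta plays Medium (best of 1, 12, 11); Echo gets 11.
- Z → Delta plays Heavy (best of 9, 13, 15); Echo gets 5.
Echo's induced payoffs are 1, 11, 5, so Echo commits to Y. Subgame-perfect outcome: (Medium, Y) with payoffs (12, 11).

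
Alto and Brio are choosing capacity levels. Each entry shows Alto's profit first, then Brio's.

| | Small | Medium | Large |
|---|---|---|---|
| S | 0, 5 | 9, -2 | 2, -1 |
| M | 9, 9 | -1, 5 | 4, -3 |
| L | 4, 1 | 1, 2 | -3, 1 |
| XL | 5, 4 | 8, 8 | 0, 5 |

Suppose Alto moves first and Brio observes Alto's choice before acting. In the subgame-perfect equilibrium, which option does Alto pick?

Brio best-responds to each possible Alto move:
- S: Brio compares 5, -2, -1 and picks Small; Alto would get 0.
- M: Brio compares 9, 5, -3 and picks Small; Alto would get 9.
- L: Brio compares 1, 2, 1 and picks Medium; Alto would get 1.
- XL: Brio compares 4, 8, 5 and picks Medium; Alto would get 8.
Maximizing over 0, 9, 1, 8, Alto chooses M. Subgame-perfect outcome: (M, Small) with payoffs (9, 9).

M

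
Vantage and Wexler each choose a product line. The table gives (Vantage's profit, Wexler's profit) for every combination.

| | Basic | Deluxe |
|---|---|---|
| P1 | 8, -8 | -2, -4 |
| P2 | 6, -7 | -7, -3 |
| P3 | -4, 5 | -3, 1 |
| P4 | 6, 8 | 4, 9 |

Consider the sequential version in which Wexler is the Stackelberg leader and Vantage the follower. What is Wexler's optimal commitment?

Deluxe

Solve by backward induction (Wexler leads).
- Basic: Vantage compares 8, 6, -4, 6 and picks P1; Wexler would get -8.
- Deluxe: Vantage compares -2, -7, -3, 4 and picks P4; Wexler would get 9.
Among -8, 9, the best is 9 at Deluxe. Subgame-perfect outcome: (P4, Deluxe) with payoffs (4, 9).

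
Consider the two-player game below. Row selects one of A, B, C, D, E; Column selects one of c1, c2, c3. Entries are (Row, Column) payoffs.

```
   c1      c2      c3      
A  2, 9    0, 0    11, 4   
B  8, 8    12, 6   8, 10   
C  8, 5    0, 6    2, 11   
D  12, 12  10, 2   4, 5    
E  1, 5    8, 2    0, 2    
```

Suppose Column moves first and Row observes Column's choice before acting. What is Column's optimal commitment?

c1

Work backward from Row's decision.
- c1: Row compares 2, 8, 8, 12, 1 and picks D; Column would get 12.
- c2: Row compares 0, 12, 0, 10, 8 and picks B; Column would get 6.
- c3: Row compares 11, 8, 2, 4, 0 and picks A; Column would get 4.
Maximizing over 12, 6, 4, Column chooses c1. Subgame-perfect outcome: (D, c1) with payoffs (12, 12).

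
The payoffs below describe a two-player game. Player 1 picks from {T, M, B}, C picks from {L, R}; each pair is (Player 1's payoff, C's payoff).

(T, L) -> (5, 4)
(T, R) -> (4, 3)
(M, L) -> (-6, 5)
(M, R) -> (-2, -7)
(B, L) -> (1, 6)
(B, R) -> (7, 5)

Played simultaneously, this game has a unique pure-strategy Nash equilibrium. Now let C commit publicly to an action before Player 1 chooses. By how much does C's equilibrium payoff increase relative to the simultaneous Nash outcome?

Player 1 best-responds to each possible C move:
- L: BR = T, leader payoff 4.
- R: BR = B, leader payoff 5.
Maximizing over 4, 5, C chooses R. Subgame-perfect outcome: (B, R) with payoffs (7, 5).
Under simultaneous play:
Player 1's best replies: L→T; R→B.
C's best replies: T→L; M→L; B→L.
Only (T, L) has each player best-responding; Nash payoffs (5, 4).
C's commitment gain: 5 − 4 = 1.

1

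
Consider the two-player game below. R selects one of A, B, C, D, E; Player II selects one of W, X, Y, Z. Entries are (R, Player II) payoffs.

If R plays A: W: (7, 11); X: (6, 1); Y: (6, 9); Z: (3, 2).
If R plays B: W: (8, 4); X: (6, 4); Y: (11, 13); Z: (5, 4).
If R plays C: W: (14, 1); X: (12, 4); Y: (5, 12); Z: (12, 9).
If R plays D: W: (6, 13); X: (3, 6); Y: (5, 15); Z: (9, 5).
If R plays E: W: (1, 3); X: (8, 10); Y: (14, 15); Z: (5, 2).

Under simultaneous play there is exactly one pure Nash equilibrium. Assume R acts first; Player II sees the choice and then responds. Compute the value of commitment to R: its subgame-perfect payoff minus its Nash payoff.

Player II best-responds to each possible R move:
- A: Player II compares 11, 1, 9, 2 and picks W; R would get 7.
- B: Player II compares 4, 4, 13, 4 and picks Y; R would get 11.
- C: Player II compares 1, 4, 12, 9 and picks Y; R would get 5.
- D: Player II compares 13, 6, 15, 5 and picks Y; R would get 5.
- E: Player II compares 3, 10, 15, 2 and picks Y; R would get 14.
R's induced payoffs are 7, 11, 5, 5, 14, so R commits to E. Subgame-perfect outcome: (E, Y) with payoffs (14, 15).
For the simultaneous game, intersect best replies.
R's best replies: W→C; X→C; Y→E; Z→C.
Player II's best replies: A→W; B→Y; C→Y; D→Y; E→Y.
The unique mutual best reply is (E, Y), giving (14, 15).
R's commitment gain: 14 − 14 = 0.

0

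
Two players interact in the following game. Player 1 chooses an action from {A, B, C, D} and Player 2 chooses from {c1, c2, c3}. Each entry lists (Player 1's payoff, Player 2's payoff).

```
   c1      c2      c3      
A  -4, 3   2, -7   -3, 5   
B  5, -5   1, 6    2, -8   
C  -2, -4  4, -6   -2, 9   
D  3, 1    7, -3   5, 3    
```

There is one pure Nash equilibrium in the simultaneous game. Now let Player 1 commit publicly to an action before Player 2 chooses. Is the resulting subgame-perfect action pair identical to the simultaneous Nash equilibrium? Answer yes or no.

Work backward from Player 2's decision.
- A → Player 2 plays c3 (best of 3, -7, 5); Player 1 gets -3.
- B → Player 2 plays c2 (best of -5, 6, -8); Player 1 gets 1.
- C → Player 2 plays c3 (best of -4, -6, 9); Player 1 gets -2.
- D → Player 2 plays c3 (best of 1, -3, 3); Player 1 gets 5.
Player 1's induced payoffs are -3, 1, -2, 5, so Player 1 commits to D. Subgame-perfect outcome: (D, c3) with payoffs (5, 3).
Now find the simultaneous Nash equilibrium.
Player 1's best replies: c1→B; c2→D; c3→D.
Player 2's best replies: A→c3; B→c2; C→c3; D→c3.
Only (D, c3) has each player best-responding; Nash payoffs (5, 3).
Sequential outcome (D, c3) coincides with the Nash profile (D, c3).

yes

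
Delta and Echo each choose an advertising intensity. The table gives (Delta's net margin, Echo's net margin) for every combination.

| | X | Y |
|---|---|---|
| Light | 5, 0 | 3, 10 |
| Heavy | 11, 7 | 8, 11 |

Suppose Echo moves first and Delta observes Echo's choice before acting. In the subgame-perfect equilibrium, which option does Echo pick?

Backward induction with Echo moving first.
- X: Delta compares 5, 11 and picks Heavy; Echo would get 7.
- Y: Delta compares 3, 8 and picks Heavy; Echo would get 11.
Echo's induced payoffs are 7, 11, so Echo commits to Y. Subgame-perfect outcome: (Heavy, Y) with payoffs (8, 11).

Y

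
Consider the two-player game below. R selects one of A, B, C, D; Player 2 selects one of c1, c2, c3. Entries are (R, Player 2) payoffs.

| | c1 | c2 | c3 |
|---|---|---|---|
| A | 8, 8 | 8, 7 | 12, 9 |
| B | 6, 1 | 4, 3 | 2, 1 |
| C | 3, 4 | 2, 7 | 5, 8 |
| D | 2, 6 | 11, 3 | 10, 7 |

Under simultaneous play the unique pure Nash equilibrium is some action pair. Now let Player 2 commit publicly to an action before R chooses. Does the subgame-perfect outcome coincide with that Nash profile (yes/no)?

Solve by backward induction (Player 2 leads).
- c1 → R plays A (best of 8, 6, 3, 2); Player 2 gets 8.
- c2 → R plays D (best of 8, 4, 2, 11); Player 2 gets 3.
- c3 → R plays A (best of 12, 2, 5, 10); Player 2 gets 9.
Maximizing over 8, 3, 9, Player 2 chooses c3. Subgame-perfect outcome: (A, c3) with payoffs (12, 9).
For the simultaneous game, intersect best replies.
R's best replies: c1→A; c2→D; c3→A.
Player 2's best replies: A→c3; B→c2; C→c3; D→c3.
The unique mutual best reply is (A, c3), giving (12, 9).
Sequential outcome (A, c3) coincides with the Nash profile (A, c3).

yes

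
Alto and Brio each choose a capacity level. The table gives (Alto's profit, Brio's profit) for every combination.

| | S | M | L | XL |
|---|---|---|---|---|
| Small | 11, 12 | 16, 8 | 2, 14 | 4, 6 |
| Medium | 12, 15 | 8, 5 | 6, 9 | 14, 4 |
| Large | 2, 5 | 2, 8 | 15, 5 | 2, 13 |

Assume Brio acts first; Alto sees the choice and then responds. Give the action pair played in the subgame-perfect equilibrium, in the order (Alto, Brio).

(Medium, S)

Solve by backward induction (Brio leads).
- S: BR = Medium, leader payoff 15.
- M: BR = Small, leader payoff 8.
- L: BR = Large, leader payoff 5.
- XL: BR = Medium, leader payoff 4.
Maximizing over 15, 8, 5, 4, Brio chooses S. Subgame-perfect outcome: (Medium, S) with payoffs (12, 15).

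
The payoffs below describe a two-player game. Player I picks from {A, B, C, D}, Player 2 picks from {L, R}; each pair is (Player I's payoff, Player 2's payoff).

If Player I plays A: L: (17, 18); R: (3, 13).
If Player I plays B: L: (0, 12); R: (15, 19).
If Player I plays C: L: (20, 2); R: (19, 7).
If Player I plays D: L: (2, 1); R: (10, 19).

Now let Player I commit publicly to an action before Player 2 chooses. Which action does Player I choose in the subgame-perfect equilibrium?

Backward induction with Player I moving first.
- A: BR = L, leader payoff 17.
- B: BR = R, leader payoff 15.
- C: BR = R, leader payoff 19.
- D: BR = R, leader payoff 10.
Maximizing over 17, 15, 19, 10, Player I chooses C. Subgame-perfect outcome: (C, R) with payoffs (19, 7).

C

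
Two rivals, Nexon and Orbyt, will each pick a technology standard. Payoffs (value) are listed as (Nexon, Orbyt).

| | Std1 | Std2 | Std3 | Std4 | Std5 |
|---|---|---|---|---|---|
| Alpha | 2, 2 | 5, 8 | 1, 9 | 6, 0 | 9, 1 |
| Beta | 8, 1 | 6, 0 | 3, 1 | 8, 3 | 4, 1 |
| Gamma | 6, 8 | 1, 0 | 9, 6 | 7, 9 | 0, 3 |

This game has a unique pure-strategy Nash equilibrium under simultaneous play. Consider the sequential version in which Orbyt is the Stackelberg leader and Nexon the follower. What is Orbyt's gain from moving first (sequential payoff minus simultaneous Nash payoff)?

3

Nexon best-responds to each possible Orbyt move:
- Std1: Nexon compares 2, 8, 6 and picks Beta; Orbyt would get 1.
- Std2: Nexon compares 5, 6, 1 and picks Beta; Orbyt would get 0.
- Std3: Nexon compares 1, 3, 9 and picks Gamma; Orbyt would get 6.
- Std4: Nexon compares 6, 8, 7 and picks Beta; Orbyt would get 3.
- Std5: Nexon compares 9, 4, 0 and picks Alpha; Orbyt would get 1.
Orbyt's induced payoffs are 1, 0, 6, 3, 1, so Orbyt commits to Std3. Subgame-perfect outcome: (Gamma, Std3) with payoffs (9, 6).
For the simultaneous game, intersect best replies.
Nexon's best replies: Std1→Beta; Std2→Beta; Std3→Gamma; Std4→Beta; Std5→Alpha.
Orbyt's best replies: Alpha→Std3; Beta→Std4; Gamma→Std4.
The unique mutual best reply is (Beta, Std4), giving (8, 3).
Orbyt's commitment gain: 6 − 3 = 3.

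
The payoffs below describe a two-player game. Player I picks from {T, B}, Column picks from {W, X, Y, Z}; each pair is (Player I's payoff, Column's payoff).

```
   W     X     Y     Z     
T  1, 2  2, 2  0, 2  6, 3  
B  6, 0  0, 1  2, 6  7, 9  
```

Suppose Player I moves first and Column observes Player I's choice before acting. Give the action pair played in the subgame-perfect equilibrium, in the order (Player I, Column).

Work backward from Column's decision.
- T → Column plays Z (best of 2, 2, 2, 3); Player I gets 6.
- B → Column plays Z (best of 0, 1, 6, 9); Player I gets 7.
Maximizing over 6, 7, Player I chooses B. Subgame-perfect outcome: (B, Z) with payoffs (7, 9).

(B, Z)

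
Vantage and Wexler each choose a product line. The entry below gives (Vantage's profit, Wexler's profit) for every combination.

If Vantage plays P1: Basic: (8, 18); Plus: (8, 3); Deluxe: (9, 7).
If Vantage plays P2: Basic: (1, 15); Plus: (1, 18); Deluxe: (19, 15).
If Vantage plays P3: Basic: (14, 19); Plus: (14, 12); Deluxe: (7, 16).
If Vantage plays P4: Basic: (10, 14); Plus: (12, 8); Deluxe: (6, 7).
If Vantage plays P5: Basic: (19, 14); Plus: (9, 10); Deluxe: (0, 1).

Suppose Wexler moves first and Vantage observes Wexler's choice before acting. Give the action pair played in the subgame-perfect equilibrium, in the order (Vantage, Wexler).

(P2, Deluxe)

Backward induction with Wexler moving first.
- Basic: BR = P5, leader payoff 14.
- Plus: BR = P3, leader payoff 12.
- Deluxe: BR = P2, leader payoff 15.
Among 14, 12, 15, the best is 15 at Deluxe. Subgame-perfect outcome: (P2, Deluxe) with payoffs (19, 15).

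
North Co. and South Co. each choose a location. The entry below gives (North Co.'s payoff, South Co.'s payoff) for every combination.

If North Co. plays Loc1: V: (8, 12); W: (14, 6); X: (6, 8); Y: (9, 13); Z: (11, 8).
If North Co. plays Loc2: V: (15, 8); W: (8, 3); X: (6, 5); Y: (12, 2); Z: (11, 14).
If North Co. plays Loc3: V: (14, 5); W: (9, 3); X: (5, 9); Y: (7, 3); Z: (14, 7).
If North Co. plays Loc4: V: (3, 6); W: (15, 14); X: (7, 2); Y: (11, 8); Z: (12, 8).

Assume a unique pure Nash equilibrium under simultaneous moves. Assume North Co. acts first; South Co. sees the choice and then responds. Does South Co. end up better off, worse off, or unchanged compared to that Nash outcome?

South Co. best-responds to each possible North Co. move:
- Loc1: BR = Y, leader payoff 9.
- Loc2: BR = Z, leader payoff 11.
- Loc3: BR = X, leader payoff 5.
- Loc4: BR = W, leader payoff 15.
Maximizing over 9, 11, 5, 15, North Co. chooses Loc4. Subgame-perfect outcome: (Loc4, W) with payoffs (15, 14).
Under simultaneous play:
North Co.'s best replies: V→Loc2; W→Loc4; X→Loc4; Y→Loc2; Z→Loc3.
South Co.'s best replies: Loc1→Y; Loc2→Z; Loc3→X; Loc4→W.
Only (Loc4, W) has each player best-responding; Nash payoffs (15, 14).
South Co. earns 14 sequentially versus 14 at the Nash outcome: unchanged.

unchanged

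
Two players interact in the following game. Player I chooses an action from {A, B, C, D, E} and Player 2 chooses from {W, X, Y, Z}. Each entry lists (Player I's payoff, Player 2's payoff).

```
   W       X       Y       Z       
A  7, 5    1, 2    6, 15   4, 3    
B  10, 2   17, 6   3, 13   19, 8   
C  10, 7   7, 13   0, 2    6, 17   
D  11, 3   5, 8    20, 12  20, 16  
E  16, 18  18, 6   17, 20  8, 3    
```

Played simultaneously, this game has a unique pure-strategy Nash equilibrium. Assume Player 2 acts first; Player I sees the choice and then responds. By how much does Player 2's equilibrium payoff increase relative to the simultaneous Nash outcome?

Solve by backward induction (Player 2 leads).
- W → Player I plays E (best of 7, 10, 10, 11, 16); Player 2 gets 18.
- X → Player I plays E (best of 1, 17, 7, 5, 18); Player 2 gets 6.
- Y → Player I plays D (best of 6, 3, 0, 20, 17); Player 2 gets 12.
- Z → Player I plays D (best of 4, 19, 6, 20, 8); Player 2 gets 16.
Maximizing over 18, 6, 12, 16, Player 2 chooses W. Subgame-perfect outcome: (E, W) with payoffs (16, 18).
For the simultaneous game, intersect best replies.
Player I's best replies: W→E; X→E; Y→D; Z→D.
Player 2's best replies: A→Y; B→Y; C→Z; D→Z; E→Y.
Only (D, Z) has each player best-responding; Nash payoffs (20, 16).
Player 2's commitment gain: 18 − 16 = 2.

2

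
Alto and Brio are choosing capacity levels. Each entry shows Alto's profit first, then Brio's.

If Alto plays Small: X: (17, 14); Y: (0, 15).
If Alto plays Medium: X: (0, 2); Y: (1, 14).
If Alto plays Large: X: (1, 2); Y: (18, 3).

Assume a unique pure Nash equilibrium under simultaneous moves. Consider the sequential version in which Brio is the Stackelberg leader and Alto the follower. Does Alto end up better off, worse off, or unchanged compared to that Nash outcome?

Backward induction with Brio moving first.
- X: BR = Small, leader payoff 14.
- Y: BR = Large, leader payoff 3.
Maximizing over 14, 3, Brio chooses X. Subgame-perfect outcome: (Small, X) with payoffs (17, 14).
For the simultaneous game, intersect best replies.
Alto's best replies: X→Small; Y→Large.
Brio's best replies: Small→Y; Medium→Y; Large→Y.
Only (Large, Y) has each player best-responding; Nash payoffs (18, 3).
Alto earns 17 sequentially versus 18 at the Nash outcome: worse off.

worse off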